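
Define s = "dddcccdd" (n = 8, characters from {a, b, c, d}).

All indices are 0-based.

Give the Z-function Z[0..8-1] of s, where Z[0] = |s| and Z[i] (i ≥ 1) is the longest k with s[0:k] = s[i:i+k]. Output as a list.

[8, 2, 1, 0, 0, 0, 2, 1]

Z[0]=8
i=1: outside box; Z[1]=2 grow→box=[1,3)
i=2: min(r-i=1, Z[1]=2)=1; Z[2]=1
i=3: outside box; Z[3]=0
i=4: outside box; Z[4]=0
i=5: outside box; Z[5]=0
i=6: outside box; Z[6]=2 grow→box=[6,8)
i=7: min(r-i=1, Z[1]=2)=1; Z[7]=1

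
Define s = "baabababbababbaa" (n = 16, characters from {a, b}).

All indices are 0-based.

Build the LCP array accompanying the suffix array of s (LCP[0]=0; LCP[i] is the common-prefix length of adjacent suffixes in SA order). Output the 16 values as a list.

rank | idx | suffix
   0 |  15 | a
   1 |  14 | aa
   2 |   1 | aabababbababbaa
   3 |   2 | abababbababbaa
   4 |   9 | ababbaa
   5 |   4 | ababbababbaa
   6 |  11 | abbaa
   7 |   6 | abbababbaa
   8 |  13 | baa
   9 |   0 | baabababbababbaa
  10 |   8 | bababbaa
  11 |   3 | bababbababbaa
  12 |  10 | babbaa
  13 |   5 | babbababbaa
  14 |  12 | bbaa
  15 |   7 | bbababbaa

SA = [15, 14, 1, 2, 9, 4, 11, 6, 13, 0, 8, 3, 10, 5, 12, 7]
i: (SA[i-1],SA[i]) lcp shared
  1: (15,14) 1 'a'
  2: (14,1) 2 'aa'
  3: (1,2) 1 'a'
  4: (2,9) 4 'abab'
  5: (9,4) 6 'ababba'
  6: (4,11) 2 'ab'
  7: (11,6) 4 'abba'
  8: (6,13) 0 ''
  9: (13,0) 3 'baa'
  10: (0,8) 2 'ba'
  11: (8,3) 7 'bababba'
  12: (3,10) 3 'bab'
  13: (10,5) 5 'babba'
  14: (5,12) 1 'b'
  15: (12,7) 3 'bba'

[0, 1, 2, 1, 4, 6, 2, 4, 0, 3, 2, 7, 3, 5, 1, 3]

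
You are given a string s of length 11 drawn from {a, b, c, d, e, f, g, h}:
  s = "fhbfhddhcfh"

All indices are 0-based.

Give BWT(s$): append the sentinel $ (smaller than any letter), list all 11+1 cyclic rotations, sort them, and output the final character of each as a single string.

rank  rotation      last
    0  $fhbfhddhcfh  h
    1  bfhddhcfh$fh  h
    2  cfh$fhbfhddh  h
    3  ddhcfh$fhbfh  h
    4  dhcfh$fhbfhd  d
    5  fh$fhbfhddhc  c
    6  fhbfhddhcfh$  $
    7  fhddhcfh$fhb  b
    8  h$fhbfhddhcf  f
    9  hbfhddhcfh$f  f
   10  hcfh$fhbfhdd  d
   11  hddhcfh$fhbf  f

hhhhdc$bffdf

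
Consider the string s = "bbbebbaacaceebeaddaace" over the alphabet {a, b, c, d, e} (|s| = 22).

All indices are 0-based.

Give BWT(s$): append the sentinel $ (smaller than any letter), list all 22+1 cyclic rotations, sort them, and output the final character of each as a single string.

rank  rotation                 last
    0  $bbbebbaacaceebeaddaace  e
    1  aacaceebeaddaace$bbbebb  b
    2  aace$bbbebbaacaceebeadd  d
    3  acaceebeaddaace$bbbebba  a
    4  ace$bbbebbaacaceebeadda  a
    5  aceebeaddaace$bbbebbaac  c
    6  addaace$bbbebbaacaceebe  e
    7  baacaceebeaddaace$bbbeb  b
    8  bbaacaceebeaddaace$bbbe  e
    9  bbbebbaacaceebeaddaace$  $
   10  bbebbaacaceebeaddaace$b  b
   11  beaddaace$bbbebbaacacee  e
   12  bebbaacaceebeaddaace$bb  b
   13  caceebeaddaace$bbbebbaa  a
   14  ce$bbbebbaacaceebeaddaa  a
   15  ceebeaddaace$bbbebbaaca  a
   16  daace$bbbebbaacaceebead  d
   17  ddaace$bbbebbaacaceebea  a
   18  e$bbbebbaacaceebeaddaac  c
   19  eaddaace$bbbebbaacaceeb  b
   20  ebbaacaceebeaddaace$bbb  b
   21  ebeaddaace$bbbebbaacace  e
   22  eebeaddaace$bbbebbaacac  c

ebdaacebe$bebaaadacbbec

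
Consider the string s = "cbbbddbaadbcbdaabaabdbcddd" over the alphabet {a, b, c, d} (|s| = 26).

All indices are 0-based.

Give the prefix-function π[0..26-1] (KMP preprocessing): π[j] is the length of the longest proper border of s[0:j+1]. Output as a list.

[0, 0, 0, 0, 0, 0, 0, 0, 0, 0, 0, 1, 2, 0, 0, 0, 0, 0, 0, 0, 0, 0, 1, 0, 0, 0]

π[0] = 0
j=1 s[j]='b': π[1]=0 (border '')
j=2 s[j]='b': π[2]=0 (border '')
j=3 s[j]='b': π[3]=0 (border '')
j=4 s[j]='d': π[4]=0 (border '')
j=5 s[j]='d': π[5]=0 (border '')
j=6 s[j]='b': π[6]=0 (border '')
j=7 s[j]='a': π[7]=0 (border '')
j=8 s[j]='a': π[8]=0 (border '')
j=9 s[j]='d': π[9]=0 (border '')
j=10 s[j]='b': π[10]=0 (border '')
j=11 s[j]='c': π[11]=1 (border 'c')
j=12 s[j]='b': π[12]=2 (border 'cb')
j=13 s[j]='d': k: 2→0; π[13]=0 (border '')
j=14 s[j]='a': π[14]=0 (border '')
j=15 s[j]='a': π[15]=0 (border '')
j=16 s[j]='b': π[16]=0 (border '')
j=17 s[j]='a': π[17]=0 (border '')
j=18 s[j]='a': π[18]=0 (border '')
j=19 s[j]='b': π[19]=0 (border '')
j=20 s[j]='d': π[20]=0 (border '')
j=21 s[j]='b': π[21]=0 (border '')
j=22 s[j]='c': π[22]=1 (border 'c')
j=23 s[j]='d': k: 1→0; π[23]=0 (border '')
j=24 s[j]='d': π[24]=0 (border '')
j=25 s[j]='d': π[25]=0 (border '')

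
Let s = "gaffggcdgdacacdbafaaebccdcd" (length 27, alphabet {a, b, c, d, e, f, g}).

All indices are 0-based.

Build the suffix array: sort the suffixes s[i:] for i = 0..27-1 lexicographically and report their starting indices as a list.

sorted suffixes:
  #0 SA[0]=18  'aaebccdcd'
  #1 SA[1]=10  'acacdbafaaebccdcd'
  #2 SA[2]=12  'acdbafaaebccdcd'
  #3 SA[3]=19  'aebccdcd'
  #4 SA[4]=16  'afaaebccdcd'
  #5 SA[5]=1  'affggcdgdacacdbafaaebccdcd'
  #6 SA[6]=15  'bafaaebccdcd'
  #7 SA[7]=21  'bccdcd'
  #8 SA[8]=11  'cacdbafaaebccdcd'
  #9 SA[9]=22  'ccdcd'
  #10 SA[10]=25  'cd'
  #11 SA[11]=13  'cdbafaaebccdcd'
  #12 SA[12]=23  'cdcd'
  #13 SA[13]=6  'cdgdacacdbafaaebccdcd'
  #14 SA[14]=26  'd'
  #15 SA[15]=9  'dacacdbafaaebccdcd'
  #16 SA[16]=14  'dbafaaebccdcd'
  #17 SA[17]=24  'dcd'
  #18 SA[18]=7  'dgdacacdbafaaebccdcd'
  #19 SA[19]=20  'ebccdcd'
  #20 SA[20]=17  'faaebccdcd'
  #21 SA[21]=2  'ffggcdgdacacdbafaaebccdcd'
  #22 SA[22]=3  'fggcdgdacacdbafaaebccdcd'
  #23 SA[23]=0  'gaffggcdgdacacdbafaaebccdcd'
  #24 SA[24]=5  'gcdgdacacdbafaaebccdcd'
  #25 SA[25]=8  'gdacacdbafaaebccdcd'
  #26 SA[26]=4  'ggcdgdacacdbafaaebccdcd'

[18, 10, 12, 19, 16, 1, 15, 21, 11, 22, 25, 13, 23, 6, 26, 9, 14, 24, 7, 20, 17, 2, 3, 0, 5, 8, 4]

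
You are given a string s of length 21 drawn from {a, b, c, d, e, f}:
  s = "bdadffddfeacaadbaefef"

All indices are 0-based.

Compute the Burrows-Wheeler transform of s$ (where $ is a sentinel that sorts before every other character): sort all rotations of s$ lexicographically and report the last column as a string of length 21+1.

fceadbd$abafdaffaefded

rank  rotation                last
    0  $bdadffddfeacaadbaefef  f
    1  aadbaefef$bdadffddfeac  c
    2  acaadbaefef$bdadffddfe  e
    3  adbaefef$bdadffddfeaca  a
    4  adffddfeacaadbaefef$bd  d
    5  aefef$bdadffddfeacaadb  b
    6  baefef$bdadffddfeacaad  d
    7  bdadffddfeacaadbaefef$  $
    8  caadbaefef$bdadffddfea  a
    9  dadffddfeacaadbaefef$b  b
   10  dbaefef$bdadffddfeacaa  a
   11  ddfeacaadbaefef$bdadff  f
   12  dfeacaadbaefef$bdadffd  d
   13  dffddfeacaadbaefef$bda  a
   14  eacaadbaefef$bdadffddf  f
   15  ef$bdadffddfeacaadbaef  f
   16  efef$bdadffddfeacaadba  a
   17  f$bdadffddfeacaadbaefe  e
   18  fddfeacaadbaefef$bdadf  f
   19  feacaadbaefef$bdadffdd  d
   20  fef$bdadffddfeacaadbae  e
   21  ffddfeacaadbaefef$bdad  d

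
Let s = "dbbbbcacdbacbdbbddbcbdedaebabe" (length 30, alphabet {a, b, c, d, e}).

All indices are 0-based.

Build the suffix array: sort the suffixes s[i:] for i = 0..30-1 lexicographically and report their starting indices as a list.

[27, 10, 6, 24, 26, 9, 1, 2, 3, 14, 4, 18, 12, 15, 20, 28, 5, 11, 19, 7, 23, 8, 0, 13, 17, 16, 21, 29, 25, 22]

rank | idx | suffix
   0 |  27 | abe
   1 |  10 | acbdbbddbcbdedaebabe
   2 |   6 | acdbacbdbbddbcbdedaebabe
   3 |  24 | aebabe
   4 |  26 | babe
   5 |   9 | bacbdbbddbcbdedaebabe
   6 |   1 | bbbbcacdbacbdbbddbcbdedaebabe
   7 |   2 | bbbcacdbacbdbbddbcbdedaebabe
   8 |   3 | bbcacdbacbdbbddbcbdedaebabe
   9 |  14 | bbddbcbdedaebabe
  10 |   4 | bcacdbacbdbbddbcbdedaebabe
  11 |  18 | bcbdedaebabe
  12 |  12 | bdbbddbcbdedaebabe
  13 |  15 | bddbcbdedaebabe
  14 |  20 | bdedaebabe
  15 |  28 | be
  16 |   5 | cacdbacbdbbddbcbdedaebabe
  17 |  11 | cbdbbddbcbdedaebabe
  18 |  19 | cbdedaebabe
  19 |   7 | cdbacbdbbddbcbdedaebabe
  20 |  23 | daebabe
  21 |   8 | dbacbdbbddbcbdedaebabe
  22 |   0 | dbbbbcacdbacbdbbddbcbdedaebabe
  23 |  13 | dbbddbcbdedaebabe
  24 |  17 | dbcbdedaebabe
  25 |  16 | ddbcbdedaebabe
  26 |  21 | dedaebabe
  27 |  29 | e
  28 |  25 | ebabe
  29 |  22 | edaebabe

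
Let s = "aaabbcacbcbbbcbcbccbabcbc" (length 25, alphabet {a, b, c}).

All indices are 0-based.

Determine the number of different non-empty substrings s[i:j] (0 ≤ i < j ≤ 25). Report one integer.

sorted suffixes:
  #0 SA[0]=0  'aaabbcacbcbbbcbcbccbabcbc'
  #1 SA[1]=1  'aabbcacbcbbbcbcbccbabcbc'
  #2 SA[2]=2  'abbcacbcbbbcbcbccbabcbc'
  #3 SA[3]=20  'abcbc'
  #4 SA[4]=6  'acbcbbbcbcbccbabcbc'
  #5 SA[5]=19  'babcbc'
  #6 SA[6]=10  'bbbcbcbccbabcbc'
  #7 SA[7]=3  'bbcacbcbbbcbcbccbabcbc'
  #8 SA[8]=11  'bbcbcbccbabcbc'
  #9 SA[9]=23  'bc'
  #10 SA[10]=4  'bcacbcbbbcbcbccbabcbc'
  #11 SA[11]=8  'bcbbbcbcbccbabcbc'
  #12 SA[12]=21  'bcbc'
  #13 SA[13]=12  'bcbcbccbabcbc'
  #14 SA[14]=14  'bcbccbabcbc'
  #15 SA[15]=16  'bccbabcbc'
  #16 SA[16]=24  'c'
  #17 SA[17]=5  'cacbcbbbcbcbccbabcbc'
  #18 SA[18]=18  'cbabcbc'
  #19 SA[19]=9  'cbbbcbcbccbabcbc'
  #20 SA[20]=22  'cbc'
  #21 SA[21]=7  'cbcbbbcbcbccbabcbc'
  #22 SA[22]=13  'cbcbccbabcbc'
  #23 SA[23]=15  'cbccbabcbc'
  #24 SA[24]=17  'ccbabcbc'

SA = [0, 1, 2, 20, 6, 19, 10, 3, 11, 23, 4, 8, 21, 12, 14, 16, 24, 5, 18, 9, 22, 7, 13, 15, 17]
i: (SA[i-1],SA[i]) lcp shared
  1: (0,1) 2 'aa'
  2: (1,2) 1 'a'
  3: (2,20) 2 'ab'
  4: (20,6) 1 'a'
  5: (6,19) 0 ''
  6: (19,10) 1 'b'
  7: (10,3) 2 'bb'
  8: (3,11) 3 'bbc'
  9: (11,23) 1 'b'
  10: (23,4) 2 'bc'
  11: (4,8) 2 'bc'
  12: (8,21) 3 'bcb'
  13: (21,12) 4 'bcbc'
  14: (12,14) 4 'bcbc'
  15: (14,16) 2 'bc'
  16: (16,24) 0 ''
  17: (24,5) 1 'c'
  18: (5,18) 1 'c'
  19: (18,9) 2 'cb'
  20: (9,22) 2 'cb'
  21: (22,7) 3 'cbc'
  22: (7,13) 4 'cbcb'
  23: (13,15) 3 'cbc'
  24: (15,17) 1 'c'

n(n+1)/2 = 25·26/2 = 325
Σ LCP = 0 + 2 + 1 + 2 + 1 + 0 + 1 + 2 + 3 + 1 + 2 + 2 + 3 + 4 + 4 + 2 + 0 + 1 + 1 + 2 + 2 + 3 + 4 + 3 + 1 = 47
distinct = 325 − 47 = 278

278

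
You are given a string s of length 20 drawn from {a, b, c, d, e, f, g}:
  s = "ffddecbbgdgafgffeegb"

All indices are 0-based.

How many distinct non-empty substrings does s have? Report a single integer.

rank | idx | suffix
   0 |  11 | afgffeegb
   1 |  19 | b
   2 |   6 | bbgdgafgffeegb
   3 |   7 | bgdgafgffeegb
   4 |   5 | cbbgdgafgffeegb
   5 |   2 | ddecbbgdgafgffeegb
   6 |   3 | decbbgdgafgffeegb
   7 |   9 | dgafgffeegb
   8 |   4 | ecbbgdgafgffeegb
   9 |  16 | eegb
  10 |  17 | egb
  11 |   1 | fddecbbgdgafgffeegb
  12 |  15 | feegb
  13 |   0 | ffddecbbgdgafgffeegb
  14 |  14 | ffeegb
  15 |  12 | fgffeegb
  16 |  10 | gafgffeegb
  17 |  18 | gb
  18 |   8 | gdgafgffeegb
  19 |  13 | gffeegb

SA = [11, 19, 6, 7, 5, 2, 3, 9, 4, 16, 17, 1, 15, 0, 14, 12, 10, 18, 8, 13]
i: (SA[i-1],SA[i]) lcp shared
  1: (11,19) 0 ''
  2: (19,6) 1 'b'
  3: (6,7) 1 'b'
  4: (7,5) 0 ''
  5: (5,2) 0 ''
  6: (2,3) 1 'd'
  7: (3,9) 1 'd'
  8: (9,4) 0 ''
  9: (4,16) 1 'e'
  10: (16,17) 1 'e'
  11: (17,1) 0 ''
  12: (1,15) 1 'f'
  13: (15,0) 1 'f'
  14: (0,14) 2 'ff'
  15: (14,12) 1 'f'
  16: (12,10) 0 ''
  17: (10,18) 1 'g'
  18: (18,8) 1 'g'
  19: (8,13) 1 'g'

n(n+1)/2 = 20·21/2 = 210
Σ LCP = 0 + 0 + 1 + 1 + 0 + 0 + 1 + 1 + 0 + 1 + 1 + 0 + 1 + 1 + 2 + 1 + 0 + 1 + 1 + 1 = 14
distinct = 210 − 14 = 196

196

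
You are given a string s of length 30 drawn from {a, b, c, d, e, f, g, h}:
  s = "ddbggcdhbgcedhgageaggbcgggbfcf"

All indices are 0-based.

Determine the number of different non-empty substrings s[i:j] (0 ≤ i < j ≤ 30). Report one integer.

sorted suffixes:
  #0 SA[0]=15  'ageaggbcgggbfcf'
  #1 SA[1]=18  'aggbcgggbfcf'
  #2 SA[2]=21  'bcgggbfcf'
  #3 SA[3]=26  'bfcf'
  #4 SA[4]=8  'bgcedhgageaggbcgggbfcf'
  #5 SA[5]=2  'bggcdhbgcedhgageaggbcgggbfcf'
  #6 SA[6]=5  'cdhbgcedhgageaggbcgggbfcf'
  #7 SA[7]=10  'cedhgageaggbcgggbfcf'
  #8 SA[8]=28  'cf'
  #9 SA[9]=22  'cgggbfcf'
  #10 SA[10]=1  'dbggcdhbgcedhgageaggbcgggbfcf'
  #11 SA[11]=0  'ddbggcdhbgcedhgageaggbcgggbfcf'
  #12 SA[12]=6  'dhbgcedhgageaggbcgggbfcf'
  #13 SA[13]=12  'dhgageaggbcgggbfcf'
  #14 SA[14]=17  'eaggbcgggbfcf'
  #15 SA[15]=11  'edhgageaggbcgggbfcf'
  #16 SA[16]=29  'f'
  #17 SA[17]=27  'fcf'
  #18 SA[18]=14  'gageaggbcgggbfcf'
  #19 SA[19]=20  'gbcgggbfcf'
  #20 SA[20]=25  'gbfcf'
  #21 SA[21]=4  'gcdhbgcedhgageaggbcgggbfcf'
  #22 SA[22]=9  'gcedhgageaggbcgggbfcf'
  #23 SA[23]=16  'geaggbcgggbfcf'
  #24 SA[24]=19  'ggbcgggbfcf'
  #25 SA[25]=24  'ggbfcf'
  #26 SA[26]=3  'ggcdhbgcedhgageaggbcgggbfcf'
  #27 SA[27]=23  'gggbfcf'
  #28 SA[28]=7  'hbgcedhgageaggbcgggbfcf'
  #29 SA[29]=13  'hgageaggbcgggbfcf'

SA = [15, 18, 21, 26, 8, 2, 5, 10, 28, 22, 1, 0, 6, 12, 17, 11, 29, 27, 14, 20, 25, 4, 9, 16, 19, 24, 3, 23, 7, 13]
rank  pair      lcp
   1  s[15:],s[18:]  2  'ag'
   2  s[18:],s[21:]  0  ''
   3  s[21:],s[26:]  1  'b'
   4  s[26:],s[8:]  1  'b'
   5  s[8:],s[2:]  2  'bg'
   6  s[2:],s[5:]  0  ''
   7  s[5:],s[10:]  1  'c'
   8  s[10:],s[28:]  1  'c'
   9  s[28:],s[22:]  1  'c'
  10  s[22:],s[1:]  0  ''
  11  s[1:],s[0:]  1  'd'
  12  s[0:],s[6:]  1  'd'
  13  s[6:],s[12:]  2  'dh'
  14  s[12:],s[17:]  0  ''
  15  s[17:],s[11:]  1  'e'
  16  s[11:],s[29:]  0  ''
  17  s[29:],s[27:]  1  'f'
  18  s[27:],s[14:]  0  ''
  19  s[14:],s[20:]  1  'g'
  20  s[20:],s[25:]  2  'gb'
  21  s[25:],s[4:]  1  'g'
  22  s[4:],s[9:]  2  'gc'
  23  s[9:],s[16:]  1  'g'
  24  s[16:],s[19:]  1  'g'
  25  s[19:],s[24:]  3  'ggb'
  26  s[24:],s[3:]  2  'gg'
  27  s[3:],s[23:]  2  'gg'
  28  s[23:],s[7:]  0  ''
  29  s[7:],s[13:]  1  'h'

n(n+1)/2 = 30·31/2 = 465
Σ LCP = 0 + 2 + 0 + 1 + 1 + 2 + 0 + 1 + 1 + 1 + 0 + 1 + 1 + 2 + 0 + 1 + 0 + 1 + 0 + 1 + 2 + 1 + 2 + 1 + 1 + 3 + 2 + 2 + 0 + 1 = 31
distinct = 465 − 31 = 434

434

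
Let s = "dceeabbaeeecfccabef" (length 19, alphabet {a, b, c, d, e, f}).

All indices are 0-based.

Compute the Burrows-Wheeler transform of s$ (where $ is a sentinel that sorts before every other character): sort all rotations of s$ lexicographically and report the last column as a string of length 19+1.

fecbbaacfde$eeceabec

rank  rotation              last
    0  $dceeabbaeeecfccabef  f
    1  abbaeeecfccabef$dcee  e
    2  abef$dceeabbaeeecfcc  c
    3  aeeecfccabef$dceeabb  b
    4  baeeecfccabef$dceeab  b
    5  bbaeeecfccabef$dceea  a
    6  bef$dceeabbaeeecfcca  a
    7  cabef$dceeabbaeeecfc  c
    8  ccabef$dceeabbaeeecf  f
    9  ceeabbaeeecfccabef$d  d
   10  cfccabef$dceeabbaeee  e
   11  dceeabbaeeecfccabef$  $
   12  eabbaeeecfccabef$dce  e
   13  ecfccabef$dceeabbaee  e
   14  eeabbaeeecfccabef$dc  c
   15  eecfccabef$dceeabbae  e
   16  eeecfccabef$dceeabba  a
   17  ef$dceeabbaeeecfccab  b
   18  f$dceeabbaeeecfccabe  e
   19  fccabef$dceeabbaeeec  c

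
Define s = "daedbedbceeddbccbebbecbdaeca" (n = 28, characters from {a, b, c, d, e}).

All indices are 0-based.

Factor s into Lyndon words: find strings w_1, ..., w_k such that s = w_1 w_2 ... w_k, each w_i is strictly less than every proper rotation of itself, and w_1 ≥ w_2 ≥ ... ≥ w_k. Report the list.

emit factor 1: 'd' (i=0, period=1)
emit factor 2: 'aedbedbceeddbccbebbecbd' (i=1, period=23)
emit factor 3: 'aec' (i=24, period=3)
emit factor 4: 'a' (i=27, period=1)

["d", "aedbedbceeddbccbebbecbd", "aec", "a"]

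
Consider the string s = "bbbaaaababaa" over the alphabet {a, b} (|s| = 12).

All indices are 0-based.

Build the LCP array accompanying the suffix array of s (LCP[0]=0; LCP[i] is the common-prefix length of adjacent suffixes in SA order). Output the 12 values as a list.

sorted suffixes:
  #0 SA[0]=11  'a'
  #1 SA[1]=10  'aa'
  #2 SA[2]=3  'aaaababaa'
  #3 SA[3]=4  'aaababaa'
  #4 SA[4]=5  'aababaa'
  #5 SA[5]=8  'abaa'
  #6 SA[6]=6  'ababaa'
  #7 SA[7]=9  'baa'
  #8 SA[8]=2  'baaaababaa'
  #9 SA[9]=7  'babaa'
  #10 SA[10]=1  'bbaaaababaa'
  #11 SA[11]=0  'bbbaaaababaa'

SA = [11, 10, 3, 4, 5, 8, 6, 9, 2, 7, 1, 0]
[i] adj suffixes → lcp
  [1] 11/10 → 1 ('a')
  [2] 10/3 → 2 ('aa')
  [3] 3/4 → 3 ('aaa')
  [4] 4/5 → 2 ('aa')
  [5] 5/8 → 1 ('a')
  [6] 8/6 → 3 ('aba')
  [7] 6/9 → 0 ('')
  [8] 9/2 → 3 ('baa')
  [9] 2/7 → 2 ('ba')
  [10] 7/1 → 1 ('b')
  [11] 1/0 → 2 ('bb')

[0, 1, 2, 3, 2, 1, 3, 0, 3, 2, 1, 2]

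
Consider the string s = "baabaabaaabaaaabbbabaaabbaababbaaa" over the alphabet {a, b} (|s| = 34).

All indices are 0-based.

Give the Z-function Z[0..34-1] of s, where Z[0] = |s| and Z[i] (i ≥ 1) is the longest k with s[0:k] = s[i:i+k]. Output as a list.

[34, 0, 0, 6, 0, 0, 3, 0, 0, 0, 3, 0, 0, 0, 0, 1, 1, 2, 0, 3, 0, 0, 0, 1, 5, 0, 0, 2, 0, 1, 3, 0, 0, 0]

Z[0]=34
i=1: i≥r, start 0; Z[1]=0
i=2: i≥r, start 0; Z[2]=0
i=3: i≥r, start 0; Z[3]=6 extend→box=[3,9)
i=4: min(r-i=5, Z[1]=0)=0; Z[4]=0
i=5: min(r-i=4, Z[2]=0)=0; Z[5]=0
i=6: min(r-i=3, Z[3]=6)=3; Z[6]=3
i=7: min(r-i=2, Z[4]=0)=0; Z[7]=0
i=8: min(r-i=1, Z[5]=0)=0; Z[8]=0
i=9: i≥r, start 0; Z[9]=0
i=10: i≥r, start 0; Z[10]=3 extend→box=[10,13)
i=11: min(r-i=2, Z[1]=0)=0; Z[11]=0
i=12: min(r-i=1, Z[2]=0)=0; Z[12]=0
i=13: i≥r, start 0; Z[13]=0
i=14: i≥r, start 0; Z[14]=0
i=15: i≥r, start 0; Z[15]=1 extend→box=[15,16)
i=16: i≥r, start 0; Z[16]=1 extend→box=[16,17)
i=17: i≥r, start 0; Z[17]=2 extend→box=[17,19)
i=18: min(r-i=1, Z[1]=0)=0; Z[18]=0
i=19: i≥r, start 0; Z[19]=3 extend→box=[19,22)
i=20: min(r-i=2, Z[1]=0)=0; Z[20]=0
i=21: min(r-i=1, Z[2]=0)=0; Z[21]=0
i=22: i≥r, start 0; Z[22]=0
i=23: i≥r, start 0; Z[23]=1 extend→box=[23,24)
i=24: i≥r, start 0; Z[24]=5 extend→box=[24,29)
i=25: min(r-i=4, Z[1]=0)=0; Z[25]=0
i=26: min(r-i=3, Z[2]=0)=0; Z[26]=0
i=27: min(r-i=2, Z[3]=6)=2; Z[27]=2
i=28: min(r-i=1, Z[4]=0)=0; Z[28]=0
i=29: i≥r, start 0; Z[29]=1 extend→box=[29,30)
i=30: i≥r, start 0; Z[30]=3 extend→box=[30,33)
i=31: min(r-i=2, Z[1]=0)=0; Z[31]=0
i=32: min(r-i=1, Z[2]=0)=0; Z[32]=0
i=33: i≥r, start 0; Z[33]=0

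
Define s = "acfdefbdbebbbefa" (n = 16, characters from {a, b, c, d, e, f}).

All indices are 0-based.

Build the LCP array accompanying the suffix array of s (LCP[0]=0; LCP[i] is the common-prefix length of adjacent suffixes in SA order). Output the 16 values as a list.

[0, 1, 0, 2, 1, 1, 2, 0, 0, 1, 0, 1, 2, 0, 1, 1]

sorted suffixes:
  #0 SA[0]=15  'a'
  #1 SA[1]=0  'acfdefbdbebbbefa'
  #2 SA[2]=10  'bbbefa'
  #3 SA[3]=11  'bbefa'
  #4 SA[4]=6  'bdbebbbefa'
  #5 SA[5]=8  'bebbbefa'
  #6 SA[6]=12  'befa'
  #7 SA[7]=1  'cfdefbdbebbbefa'
  #8 SA[8]=7  'dbebbbefa'
  #9 SA[9]=3  'defbdbebbbefa'
  #10 SA[10]=9  'ebbbefa'
  #11 SA[11]=13  'efa'
  #12 SA[12]=4  'efbdbebbbefa'
  #13 SA[13]=14  'fa'
  #14 SA[14]=5  'fbdbebbbefa'
  #15 SA[15]=2  'fdefbdbebbbefa'

SA = [15, 0, 10, 11, 6, 8, 12, 1, 7, 3, 9, 13, 4, 14, 5, 2]
[i] adj suffixes → lcp
  [1] 15/0 → 1 ('a')
  [2] 0/10 → 0 ('')
  [3] 10/11 → 2 ('bb')
  [4] 11/6 → 1 ('b')
  [5] 6/8 → 1 ('b')
  [6] 8/12 → 2 ('be')
  [7] 12/1 → 0 ('')
  [8] 1/7 → 0 ('')
  [9] 7/3 → 1 ('d')
  [10] 3/9 → 0 ('')
  [11] 9/13 → 1 ('e')
  [12] 13/4 → 2 ('ef')
  [13] 4/14 → 0 ('')
  [14] 14/5 → 1 ('f')
  [15] 5/2 → 1 ('f')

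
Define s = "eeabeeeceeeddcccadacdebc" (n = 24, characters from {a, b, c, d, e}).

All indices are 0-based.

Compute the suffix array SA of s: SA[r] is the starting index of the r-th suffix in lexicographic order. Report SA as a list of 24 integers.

rank | idx | suffix
   0 |   2 | abeeeceeeddcccadacdebc
   1 |  18 | acdebc
   2 |  16 | adacdebc
   3 |  22 | bc
   4 |   3 | beeeceeeddcccadacdebc
   5 |  23 | c
   6 |  15 | cadacdebc
   7 |  14 | ccadacdebc
   8 |  13 | cccadacdebc
   9 |  19 | cdebc
  10 |   7 | ceeeddcccadacdebc
  11 |  17 | dacdebc
  12 |  12 | dcccadacdebc
  13 |  11 | ddcccadacdebc
  14 |  20 | debc
  15 |   1 | eabeeeceeeddcccadacdebc
  16 |  21 | ebc
  17 |   6 | eceeeddcccadacdebc
  18 |  10 | eddcccadacdebc
  19 |   0 | eeabeeeceeeddcccadacdebc
  20 |   5 | eeceeeddcccadacdebc
  21 |   9 | eeddcccadacdebc
  22 |   4 | eeeceeeddcccadacdebc
  23 |   8 | eeeddcccadacdebc

[2, 18, 16, 22, 3, 23, 15, 14, 13, 19, 7, 17, 12, 11, 20, 1, 21, 6, 10, 0, 5, 9, 4, 8]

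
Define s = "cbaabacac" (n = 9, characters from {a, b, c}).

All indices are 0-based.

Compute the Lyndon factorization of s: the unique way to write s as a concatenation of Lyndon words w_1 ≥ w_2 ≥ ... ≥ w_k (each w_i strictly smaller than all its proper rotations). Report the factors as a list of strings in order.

emit factor 1: 'c' (i=0, period=1)
emit factor 2: 'b' (i=1, period=1)
emit factor 3: 'aabacac' (i=2, period=7)

["c", "b", "aabacac"]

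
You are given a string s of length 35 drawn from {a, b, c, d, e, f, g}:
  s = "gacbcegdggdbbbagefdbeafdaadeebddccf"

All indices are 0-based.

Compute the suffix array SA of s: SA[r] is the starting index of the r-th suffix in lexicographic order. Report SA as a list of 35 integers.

[24, 1, 25, 21, 14, 13, 12, 11, 3, 29, 19, 2, 32, 4, 33, 23, 10, 18, 31, 30, 26, 7, 20, 28, 27, 16, 5, 34, 22, 17, 0, 9, 6, 15, 8]

sorted suffixes:
  #0 SA[0]=24  'aadeebddccf'
  #1 SA[1]=1  'acbcegdggdbbbagefdbeafdaadeebddccf'
  #2 SA[2]=25  'adeebddccf'
  #3 SA[3]=21  'afdaadeebddccf'
  #4 SA[4]=14  'agefdbeafdaadeebddccf'
  #5 SA[5]=13  'bagefdbeafdaadeebddccf'
  #6 SA[6]=12  'bbagefdbeafdaadeebddccf'
  #7 SA[7]=11  'bbbagefdbeafdaadeebddccf'
  #8 SA[8]=3  'bcegdggdbbbagefdbeafdaadeebddccf'
  #9 SA[9]=29  'bddccf'
  #10 SA[10]=19  'beafdaadeebddccf'
  #11 SA[11]=2  'cbcegdggdbbbagefdbeafdaadeebddccf'
  #12 SA[12]=32  'ccf'
  #13 SA[13]=4  'cegdggdbbbagefdbeafdaadeebddccf'
  #14 SA[14]=33  'cf'
  #15 SA[15]=23  'daadeebddccf'
  #16 SA[16]=10  'dbbbagefdbeafdaadeebddccf'
  #17 SA[17]=18  'dbeafdaadeebddccf'
  #18 SA[18]=31  'dccf'
  #19 SA[19]=30  'ddccf'
  #20 SA[20]=26  'deebddccf'
  #21 SA[21]=7  'dggdbbbagefdbeafdaadeebddccf'
  #22 SA[22]=20  'eafdaadeebddccf'
  #23 SA[23]=28  'ebddccf'
  #24 SA[24]=27  'eebddccf'
  #25 SA[25]=16  'efdbeafdaadeebddccf'
  #26 SA[26]=5  'egdggdbbbagefdbeafdaadeebddccf'
  #27 SA[27]=34  'f'
  #28 SA[28]=22  'fdaadeebddccf'
  #29 SA[29]=17  'fdbeafdaadeebddccf'
  #30 SA[30]=0  'gacbcegdggdbbbagefdbeafdaadeebddccf'
  #31 SA[31]=9  'gdbbbagefdbeafdaadeebddccf'
  #32 SA[32]=6  'gdggdbbbagefdbeafdaadeebddccf'
  #33 SA[33]=15  'gefdbeafdaadeebddccf'
  #34 SA[34]=8  'ggdbbbagefdbeafdaadeebddccf'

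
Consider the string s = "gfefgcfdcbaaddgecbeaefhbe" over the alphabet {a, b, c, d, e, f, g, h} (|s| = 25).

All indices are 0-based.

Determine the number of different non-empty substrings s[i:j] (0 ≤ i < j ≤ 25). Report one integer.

305

sorted suffixes:
  #0 SA[0]=10  'aaddgecbeaefhbe'
  #1 SA[1]=11  'addgecbeaefhbe'
  #2 SA[2]=19  'aefhbe'
  #3 SA[3]=9  'baaddgecbeaefhbe'
  #4 SA[4]=23  'be'
  #5 SA[5]=17  'beaefhbe'
  #6 SA[6]=8  'cbaaddgecbeaefhbe'
  #7 SA[7]=16  'cbeaefhbe'
  #8 SA[8]=5  'cfdcbaaddgecbeaefhbe'
  #9 SA[9]=7  'dcbaaddgecbeaefhbe'
  #10 SA[10]=12  'ddgecbeaefhbe'
  #11 SA[11]=13  'dgecbeaefhbe'
  #12 SA[12]=24  'e'
  #13 SA[13]=18  'eaefhbe'
  #14 SA[14]=15  'ecbeaefhbe'
  #15 SA[15]=2  'efgcfdcbaaddgecbeaefhbe'
  #16 SA[16]=20  'efhbe'
  #17 SA[17]=6  'fdcbaaddgecbeaefhbe'
  #18 SA[18]=1  'fefgcfdcbaaddgecbeaefhbe'
  #19 SA[19]=3  'fgcfdcbaaddgecbeaefhbe'
  #20 SA[20]=21  'fhbe'
  #21 SA[21]=4  'gcfdcbaaddgecbeaefhbe'
  #22 SA[22]=14  'gecbeaefhbe'
  #23 SA[23]=0  'gfefgcfdcbaaddgecbeaefhbe'
  #24 SA[24]=22  'hbe'

SA = [10, 11, 19, 9, 23, 17, 8, 16, 5, 7, 12, 13, 24, 18, 15, 2, 20, 6, 1, 3, 21, 4, 14, 0, 22]
rank  pair      lcp
   1  s[10:],s[11:]  1  'a'
   2  s[11:],s[19:]  1  'a'
   3  s[19:],s[9:]  0  ''
   4  s[9:],s[23:]  1  'b'
   5  s[23:],s[17:]  2  'be'
   6  s[17:],s[8:]  0  ''
   7  s[8:],s[16:]  2  'cb'
   8  s[16:],s[5:]  1  'c'
   9  s[5:],s[7:]  0  ''
  10  s[7:],s[12:]  1  'd'
  11  s[12:],s[13:]  1  'd'
  12  s[13:],s[24:]  0  ''
  13  s[24:],s[18:]  1  'e'
  14  s[18:],s[15:]  1  'e'
  15  s[15:],s[2:]  1  'e'
  16  s[2:],s[20:]  2  'ef'
  17  s[20:],s[6:]  0  ''
  18  s[6:],s[1:]  1  'f'
  19  s[1:],s[3:]  1  'f'
  20  s[3:],s[21:]  1  'f'
  21  s[21:],s[4:]  0  ''
  22  s[4:],s[14:]  1  'g'
  23  s[14:],s[0:]  1  'g'
  24  s[0:],s[22:]  0  ''

n(n+1)/2 = 25·26/2 = 325
Σ LCP = 0 + 1 + 1 + 0 + 1 + 2 + 0 + 2 + 1 + 0 + 1 + 1 + 0 + 1 + 1 + 1 + 2 + 0 + 1 + 1 + 1 + 0 + 1 + 1 + 0 = 20
distinct = 325 − 20 = 305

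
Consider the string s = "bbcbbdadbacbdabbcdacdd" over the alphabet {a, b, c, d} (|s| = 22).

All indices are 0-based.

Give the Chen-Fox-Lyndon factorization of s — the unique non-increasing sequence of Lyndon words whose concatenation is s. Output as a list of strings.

emit factor 1: 'bbcbbd' (i=0, period=6)
emit factor 2: 'adb' (i=6, period=3)
emit factor 3: 'acbd' (i=9, period=4)
emit factor 4: 'abbcdacdd' (i=13, period=9)

["bbcbbd", "adb", "acbd", "abbcdacdd"]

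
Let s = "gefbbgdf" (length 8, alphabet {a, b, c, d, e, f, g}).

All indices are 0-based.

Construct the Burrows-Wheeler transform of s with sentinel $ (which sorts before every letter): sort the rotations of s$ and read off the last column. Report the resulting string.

rank  rotation   last
    0  $gefbbgdf  f
    1  bbgdf$gef  f
    2  bgdf$gefb  b
    3  df$gefbbg  g
    4  efbbgdf$g  g
    5  f$gefbbgd  d
    6  fbbgdf$ge  e
    7  gdf$gefbb  b
    8  gefbbgdf$  $

ffbggdeb$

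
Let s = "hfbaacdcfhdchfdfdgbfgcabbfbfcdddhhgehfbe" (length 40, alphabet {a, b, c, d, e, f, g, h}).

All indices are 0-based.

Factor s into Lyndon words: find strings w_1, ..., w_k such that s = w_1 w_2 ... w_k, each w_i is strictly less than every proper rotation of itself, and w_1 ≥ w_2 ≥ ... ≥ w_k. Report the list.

["h", "f", "b", "aacdcfhdchfdfdgbfgcabbfbfcdddhhgehfbe"]

emit factor 1: 'h' (i=0, period=1)
emit factor 2: 'f' (i=1, period=1)
emit factor 3: 'b' (i=2, period=1)
emit factor 4: 'aacdcfhdchfdfdgbfgcabbfbfcdddhhgehfbe' (i=3, period=37)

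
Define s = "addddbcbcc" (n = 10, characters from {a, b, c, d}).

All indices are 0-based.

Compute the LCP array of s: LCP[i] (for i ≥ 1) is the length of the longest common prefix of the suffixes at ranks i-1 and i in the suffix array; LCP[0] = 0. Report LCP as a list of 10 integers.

[0, 0, 2, 0, 1, 1, 0, 1, 2, 3]

rank | idx | suffix
   0 |   0 | addddbcbcc
   1 |   5 | bcbcc
   2 |   7 | bcc
   3 |   9 | c
   4 |   6 | cbcc
   5 |   8 | cc
   6 |   4 | dbcbcc
   7 |   3 | ddbcbcc
   8 |   2 | dddbcbcc
   9 |   1 | ddddbcbcc

SA = [0, 5, 7, 9, 6, 8, 4, 3, 2, 1]
[i] adj suffixes → lcp
  [1] 0/5 → 0 ('')
  [2] 5/7 → 2 ('bc')
  [3] 7/9 → 0 ('')
  [4] 9/6 → 1 ('c')
  [5] 6/8 → 1 ('c')
  [6] 8/4 → 0 ('')
  [7] 4/3 → 1 ('d')
  [8] 3/2 → 2 ('dd')
  [9] 2/1 → 3 ('ddd')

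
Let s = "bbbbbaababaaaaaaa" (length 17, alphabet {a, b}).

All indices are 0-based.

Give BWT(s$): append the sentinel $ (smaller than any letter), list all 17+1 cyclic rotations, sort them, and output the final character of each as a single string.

rank  rotation            last
    0  $bbbbbaababaaaaaaa  a
    1  a$bbbbbaababaaaaaa  a
    2  aa$bbbbbaababaaaaa  a
    3  aaa$bbbbbaababaaaa  a
    4  aaaa$bbbbbaababaaa  a
    5  aaaaa$bbbbbaababaa  a
    6  aaaaaa$bbbbbaababa  a
    7  aaaaaaa$bbbbbaabab  b
    8  aababaaaaaaa$bbbbb  b
    9  abaaaaaaa$bbbbbaab  b
   10  ababaaaaaaa$bbbbba  a
   11  baaaaaaa$bbbbbaaba  a
   12  baababaaaaaaa$bbbb  b
   13  babaaaaaaa$bbbbbaa  a
   14  bbaababaaaaaaa$bbb  b
   15  bbbaababaaaaaaa$bb  b
   16  bbbbaababaaaaaaa$b  b
   17  bbbbbaababaaaaaaa$  $

aaaaaaabbbaababbb$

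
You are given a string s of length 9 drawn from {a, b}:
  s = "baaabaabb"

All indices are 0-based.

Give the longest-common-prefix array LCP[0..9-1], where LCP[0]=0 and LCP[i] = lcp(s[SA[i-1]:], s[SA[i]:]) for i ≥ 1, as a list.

[0, 2, 3, 1, 2, 0, 1, 3, 1]

rank→(start, suffix):
  0 → (1, 'aaabaabb')
  1 → (2, 'aabaabb')
  2 → (5, 'aabb')
  3 → (3, 'abaabb')
  4 → (6, 'abb')
  5 → (8, 'b')
  6 → (0, 'baaabaabb')
  7 → (4, 'baabb')
  8 → (7, 'bb')

SA = [1, 2, 5, 3, 6, 8, 0, 4, 7]
[i] adj suffixes → lcp
  [1] 1/2 → 2 ('aa')
  [2] 2/5 → 3 ('aab')
  [3] 5/3 → 1 ('a')
  [4] 3/6 → 2 ('ab')
  [5] 6/8 → 0 ('')
  [6] 8/0 → 1 ('b')
  [7] 0/4 → 3 ('baa')
  [8] 4/7 → 1 ('b')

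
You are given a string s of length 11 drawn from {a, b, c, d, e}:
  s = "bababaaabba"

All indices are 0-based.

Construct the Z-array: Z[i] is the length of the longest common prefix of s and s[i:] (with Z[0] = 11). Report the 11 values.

Z[0]=11
i=1: outside box; Z[1]=0
i=2: outside box; Z[2]=4 grow→box=[2,6)
i=3: min(r-i=3, Z[1]=0)=0; Z[3]=0
i=4: min(r-i=2, Z[2]=4)=2; Z[4]=2
i=5: min(r-i=1, Z[3]=0)=0; Z[5]=0
i=6: outside box; Z[6]=0
i=7: outside box; Z[7]=0
i=8: outside box; Z[8]=1 grow→box=[8,9)
i=9: outside box; Z[9]=2 grow→box=[9,11)
i=10: min(r-i=1, Z[1]=0)=0; Z[10]=0

[11, 0, 4, 0, 2, 0, 0, 0, 1, 2, 0]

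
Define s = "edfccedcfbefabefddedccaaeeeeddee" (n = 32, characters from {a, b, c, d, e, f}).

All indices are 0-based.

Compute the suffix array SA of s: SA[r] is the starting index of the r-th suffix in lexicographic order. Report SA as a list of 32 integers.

rank | idx | suffix
   0 |  22 | aaeeeeddee
   1 |  12 | abefddedccaaeeeeddee
   2 |  23 | aeeeeddee
   3 |   9 | befabefddedccaaeeeeddee
   4 |  13 | befddedccaaeeeeddee
   5 |  21 | caaeeeeddee
   6 |  20 | ccaaeeeeddee
   7 |   3 | ccedcfbefabefddedccaaeeeeddee
   8 |   4 | cedcfbefabefddedccaaeeeeddee
   9 |   7 | cfbefabefddedccaaeeeeddee
  10 |  19 | dccaaeeeeddee
  11 |   6 | dcfbefabefddedccaaeeeeddee
  12 |  16 | ddedccaaeeeeddee
  13 |  28 | ddee
  14 |  17 | dedccaaeeeeddee
  15 |  29 | dee
  16 |   1 | dfccedcfbefabefddedccaaeeeeddee
  17 |  31 | e
  18 |  18 | edccaaeeeeddee
  19 |   5 | edcfbefabefddedccaaeeeeddee
  20 |  27 | eddee
  21 |   0 | edfccedcfbefabefddedccaaeeeeddee
  22 |  30 | ee
  23 |  26 | eeddee
  24 |  25 | eeeddee
  25 |  24 | eeeeddee
  26 |  10 | efabefddedccaaeeeeddee
  27 |  14 | efddedccaaeeeeddee
  28 |  11 | fabefddedccaaeeeeddee
  29 |   8 | fbefabefddedccaaeeeeddee
  30 |   2 | fccedcfbefabefddedccaaeeeeddee
  31 |  15 | fddedccaaeeeeddee

[22, 12, 23, 9, 13, 21, 20, 3, 4, 7, 19, 6, 16, 28, 17, 29, 1, 31, 18, 5, 27, 0, 30, 26, 25, 24, 10, 14, 11, 8, 2, 15]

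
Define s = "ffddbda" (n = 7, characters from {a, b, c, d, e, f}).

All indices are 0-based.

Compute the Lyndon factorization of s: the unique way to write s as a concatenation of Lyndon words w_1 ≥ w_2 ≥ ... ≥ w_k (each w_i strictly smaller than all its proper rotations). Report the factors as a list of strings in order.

["f", "f", "d", "d", "bd", "a"]

emit factor 1: 'f' (i=0, period=1)
emit factor 2: 'f' (i=1, period=1)
emit factor 3: 'd' (i=2, period=1)
emit factor 4: 'd' (i=3, period=1)
emit factor 5: 'bd' (i=4, period=2)
emit factor 6: 'a' (i=6, period=1)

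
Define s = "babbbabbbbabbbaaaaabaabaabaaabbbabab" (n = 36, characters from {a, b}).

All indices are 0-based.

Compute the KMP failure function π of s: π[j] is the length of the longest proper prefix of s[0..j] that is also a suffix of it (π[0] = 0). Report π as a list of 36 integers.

π[0] = 0
j=1 s[j]='a': π[1]=0 (border '')
j=2 s[j]='b': π[2]=1 (border 'b')
j=3 s[j]='b': k: 1→0; π[3]=1 (border 'b')
j=4 s[j]='b': k: 1→0; π[4]=1 (border 'b')
j=5 s[j]='a': π[5]=2 (border 'ba')
j=6 s[j]='b': π[6]=3 (border 'bab')
j=7 s[j]='b': π[7]=4 (border 'babb')
j=8 s[j]='b': π[8]=5 (border 'babbb')
j=9 s[j]='b': k: 5→1→0; π[9]=1 (border 'b')
j=10 s[j]='a': π[10]=2 (border 'ba')
j=11 s[j]='b': π[11]=3 (border 'bab')
j=12 s[j]='b': π[12]=4 (border 'babb')
j=13 s[j]='b': π[13]=5 (border 'babbb')
j=14 s[j]='a': π[14]=6 (border 'babbba')
j=15 s[j]='a': k: 6→2→0; π[15]=0 (border '')
j=16 s[j]='a': π[16]=0 (border '')
j=17 s[j]='a': π[17]=0 (border '')
j=18 s[j]='a': π[18]=0 (border '')
j=19 s[j]='b': π[19]=1 (border 'b')
j=20 s[j]='a': π[20]=2 (border 'ba')
j=21 s[j]='a': k: 2→0; π[21]=0 (border '')
j=22 s[j]='b': π[22]=1 (border 'b')
j=23 s[j]='a': π[23]=2 (border 'ba')
j=24 s[j]='a': k: 2→0; π[24]=0 (border '')
j=25 s[j]='b': π[25]=1 (border 'b')
j=26 s[j]='a': π[26]=2 (border 'ba')
j=27 s[j]='a': k: 2→0; π[27]=0 (border '')
j=28 s[j]='a': π[28]=0 (border '')
j=29 s[j]='b': π[29]=1 (border 'b')
j=30 s[j]='b': k: 1→0; π[30]=1 (border 'b')
j=31 s[j]='b': k: 1→0; π[31]=1 (border 'b')
j=32 s[j]='a': π[32]=2 (border 'ba')
j=33 s[j]='b': π[33]=3 (border 'bab')
j=34 s[j]='a': k: 3→1; π[34]=2 (border 'ba')
j=35 s[j]='b': π[35]=3 (border 'bab')

[0, 0, 1, 1, 1, 2, 3, 4, 5, 1, 2, 3, 4, 5, 6, 0, 0, 0, 0, 1, 2, 0, 1, 2, 0, 1, 2, 0, 0, 1, 1, 1, 2, 3, 2, 3]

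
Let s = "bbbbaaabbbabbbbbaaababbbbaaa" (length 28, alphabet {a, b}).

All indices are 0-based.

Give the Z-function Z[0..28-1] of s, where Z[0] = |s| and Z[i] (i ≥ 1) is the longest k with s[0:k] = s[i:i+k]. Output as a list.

Z[0]=28
i=1: fresh scan; Z[1]=3 grow→box=[1,4)
i=2: min(r-i=2, Z[1]=3)=2; Z[2]=2
i=3: min(r-i=1, Z[2]=2)=1; Z[3]=1
i=4: fresh scan; Z[4]=0
i=5: fresh scan; Z[5]=0
i=6: fresh scan; Z[6]=0
i=7: fresh scan; Z[7]=3 grow→box=[7,10)
i=8: min(r-i=2, Z[1]=3)=2; Z[8]=2
i=9: min(r-i=1, Z[2]=2)=1; Z[9]=1
i=10: fresh scan; Z[10]=0
i=11: fresh scan; Z[11]=4 grow→box=[11,15)
i=12: min(r-i=3, Z[1]=3)=3; Z[12]=8 grow→box=[12,20)
i=13: min(r-i=7, Z[1]=3)=3; Z[13]=3
i=14: min(r-i=6, Z[2]=2)=2; Z[14]=2
i=15: min(r-i=5, Z[3]=1)=1; Z[15]=1
i=16: min(r-i=4, Z[4]=0)=0; Z[16]=0
i=17: min(r-i=3, Z[5]=0)=0; Z[17]=0
i=18: min(r-i=2, Z[6]=0)=0; Z[18]=0
i=19: min(r-i=1, Z[7]=3)=1; Z[19]=1
i=20: fresh scan; Z[20]=0
i=21: fresh scan; Z[21]=7 grow→box=[21,28)
i=22: min(r-i=6, Z[1]=3)=3; Z[22]=3
i=23: min(r-i=5, Z[2]=2)=2; Z[23]=2
i=24: min(r-i=4, Z[3]=1)=1; Z[24]=1
i=25: min(r-i=3, Z[4]=0)=0; Z[25]=0
i=26: min(r-i=2, Z[5]=0)=0; Z[26]=0
i=27: min(r-i=1, Z[6]=0)=0; Z[27]=0

[28, 3, 2, 1, 0, 0, 0, 3, 2, 1, 0, 4, 8, 3, 2, 1, 0, 0, 0, 1, 0, 7, 3, 2, 1, 0, 0, 0]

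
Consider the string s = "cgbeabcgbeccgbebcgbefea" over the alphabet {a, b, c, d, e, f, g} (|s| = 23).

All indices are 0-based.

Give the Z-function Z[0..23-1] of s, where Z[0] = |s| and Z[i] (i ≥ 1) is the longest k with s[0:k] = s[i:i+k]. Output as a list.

[23, 0, 0, 0, 0, 0, 4, 0, 0, 0, 1, 4, 0, 0, 0, 0, 4, 0, 0, 0, 0, 0, 0]

Z[0]=23
i=1: i≥r, start 0; Z[1]=0
i=2: i≥r, start 0; Z[2]=0
i=3: i≥r, start 0; Z[3]=0
i=4: i≥r, start 0; Z[4]=0
i=5: i≥r, start 0; Z[5]=0
i=6: i≥r, start 0; Z[6]=4 extend→box=[6,10)
i=7: min(r-i=3, Z[1]=0)=0; Z[7]=0
i=8: min(r-i=2, Z[2]=0)=0; Z[8]=0
i=9: min(r-i=1, Z[3]=0)=0; Z[9]=0
i=10: i≥r, start 0; Z[10]=1 extend→box=[10,11)
i=11: i≥r, start 0; Z[11]=4 extend→box=[11,15)
i=12: min(r-i=3, Z[1]=0)=0; Z[12]=0
i=13: min(r-i=2, Z[2]=0)=0; Z[13]=0
i=14: min(r-i=1, Z[3]=0)=0; Z[14]=0
i=15: i≥r, start 0; Z[15]=0
i=16: i≥r, start 0; Z[16]=4 extend→box=[16,20)
i=17: min(r-i=3, Z[1]=0)=0; Z[17]=0
i=18: min(r-i=2, Z[2]=0)=0; Z[18]=0
i=19: min(r-i=1, Z[3]=0)=0; Z[19]=0
i=20: i≥r, start 0; Z[20]=0
i=21: i≥r, start 0; Z[21]=0
i=22: i≥r, start 0; Z[22]=0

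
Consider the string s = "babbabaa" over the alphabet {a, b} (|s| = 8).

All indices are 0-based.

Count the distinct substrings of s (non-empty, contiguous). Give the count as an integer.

sorted suffixes:
  #0 SA[0]=7  'a'
  #1 SA[1]=6  'aa'
  #2 SA[2]=4  'abaa'
  #3 SA[3]=1  'abbabaa'
  #4 SA[4]=5  'baa'
  #5 SA[5]=3  'babaa'
  #6 SA[6]=0  'babbabaa'
  #7 SA[7]=2  'bbabaa'

SA = [7, 6, 4, 1, 5, 3, 0, 2]
rank  pair      lcp
   1  s[7:],s[6:]  1  'a'
   2  s[6:],s[4:]  1  'a'
   3  s[4:],s[1:]  2  'ab'
   4  s[1:],s[5:]  0  ''
   5  s[5:],s[3:]  2  'ba'
   6  s[3:],s[0:]  3  'bab'
   7  s[0:],s[2:]  1  'b'

n(n+1)/2 = 8·9/2 = 36
Σ LCP = 0 + 1 + 1 + 2 + 0 + 2 + 3 + 1 = 10
distinct = 36 − 10 = 26

26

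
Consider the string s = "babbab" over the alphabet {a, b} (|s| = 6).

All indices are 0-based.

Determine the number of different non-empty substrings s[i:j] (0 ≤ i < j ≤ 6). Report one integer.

rank→(start, suffix):
  0 → (4, 'ab')
  1 → (1, 'abbab')
  2 → (5, 'b')
  3 → (3, 'bab')
  4 → (0, 'babbab')
  5 → (2, 'bbab')

SA = [4, 1, 5, 3, 0, 2]
i: (SA[i-1],SA[i]) lcp shared
  1: (4,1) 2 'ab'
  2: (1,5) 0 ''
  3: (5,3) 1 'b'
  4: (3,0) 3 'bab'
  5: (0,2) 1 'b'

n(n+1)/2 = 6·7/2 = 21
Σ LCP = 0 + 2 + 0 + 1 + 3 + 1 = 7
distinct = 21 − 7 = 14

14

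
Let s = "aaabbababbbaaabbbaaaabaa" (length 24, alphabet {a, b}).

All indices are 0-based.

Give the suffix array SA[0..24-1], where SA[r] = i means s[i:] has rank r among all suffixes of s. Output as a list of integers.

[23, 22, 17, 18, 0, 11, 19, 1, 12, 20, 5, 2, 13, 7, 21, 16, 10, 4, 6, 15, 9, 3, 14, 8]

rank→(start, suffix):
  0 → (23, 'a')
  1 → (22, 'aa')
  2 → (17, 'aaaabaa')
  3 → (18, 'aaabaa')
  4 → (0, 'aaabbababbbaaabbbaaaabaa')
  5 → (11, 'aaabbbaaaabaa')
  6 → (19, 'aabaa')
  7 → (1, 'aabbababbbaaabbbaaaabaa')
  8 → (12, 'aabbbaaaabaa')
  9 → (20, 'abaa')
  10 → (5, 'ababbbaaabbbaaaabaa')
  11 → (2, 'abbababbbaaabbbaaaabaa')
  12 → (13, 'abbbaaaabaa')
  13 → (7, 'abbbaaabbbaaaabaa')
  14 → (21, 'baa')
  15 → (16, 'baaaabaa')
  16 → (10, 'baaabbbaaaabaa')
  17 → (4, 'bababbbaaabbbaaaabaa')
  18 → (6, 'babbbaaabbbaaaabaa')
  19 → (15, 'bbaaaabaa')
  20 → (9, 'bbaaabbbaaaabaa')
  21 → (3, 'bbababbbaaabbbaaaabaa')
  22 → (14, 'bbbaaaabaa')
  23 → (8, 'bbbaaabbbaaaabaa')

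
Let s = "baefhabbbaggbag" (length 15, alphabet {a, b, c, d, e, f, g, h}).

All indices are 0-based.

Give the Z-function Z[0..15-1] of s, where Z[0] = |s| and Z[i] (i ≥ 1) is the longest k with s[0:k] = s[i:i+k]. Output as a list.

[15, 0, 0, 0, 0, 0, 1, 1, 2, 0, 0, 0, 2, 0, 0]

Z[0]=15
i=1: outside box; Z[1]=0
i=2: outside box; Z[2]=0
i=3: outside box; Z[3]=0
i=4: outside box; Z[4]=0
i=5: outside box; Z[5]=0
i=6: outside box; Z[6]=1 extend→box=[6,7)
i=7: outside box; Z[7]=1 extend→box=[7,8)
i=8: outside box; Z[8]=2 extend→box=[8,10)
i=9: min(r-i=1, Z[1]=0)=0; Z[9]=0
i=10: outside box; Z[10]=0
i=11: outside box; Z[11]=0
i=12: outside box; Z[12]=2 extend→box=[12,14)
i=13: min(r-i=1, Z[1]=0)=0; Z[13]=0
i=14: outside box; Z[14]=0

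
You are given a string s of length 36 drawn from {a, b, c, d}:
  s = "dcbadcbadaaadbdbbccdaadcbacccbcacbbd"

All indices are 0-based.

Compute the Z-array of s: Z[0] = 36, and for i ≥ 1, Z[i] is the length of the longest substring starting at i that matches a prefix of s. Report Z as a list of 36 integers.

Z[0]=36
i=1: i≥r, start 0; Z[1]=0
i=2: i≥r, start 0; Z[2]=0
i=3: i≥r, start 0; Z[3]=0
i=4: i≥r, start 0; Z[4]=5 scan→box=[4,9)
i=5: min(r-i=4, Z[1]=0)=0; Z[5]=0
i=6: min(r-i=3, Z[2]=0)=0; Z[6]=0
i=7: min(r-i=2, Z[3]=0)=0; Z[7]=0
i=8: min(r-i=1, Z[4]=5)=1; Z[8]=1
i=9: i≥r, start 0; Z[9]=0
i=10: i≥r, start 0; Z[10]=0
i=11: i≥r, start 0; Z[11]=0
i=12: i≥r, start 0; Z[12]=1 scan→box=[12,13)
i=13: i≥r, start 0; Z[13]=0
i=14: i≥r, start 0; Z[14]=1 scan→box=[14,15)
i=15: i≥r, start 0; Z[15]=0
i=16: i≥r, start 0; Z[16]=0
i=17: i≥r, start 0; Z[17]=0
i=18: i≥r, start 0; Z[18]=0
i=19: i≥r, start 0; Z[19]=1 scan→box=[19,20)
i=20: i≥r, start 0; Z[20]=0
i=21: i≥r, start 0; Z[21]=0
i=22: i≥r, start 0; Z[22]=4 scan→box=[22,26)
i=23: min(r-i=3, Z[1]=0)=0; Z[23]=0
i=24: min(r-i=2, Z[2]=0)=0; Z[24]=0
i=25: min(r-i=1, Z[3]=0)=0; Z[25]=0
i=26: i≥r, start 0; Z[26]=0
i=27: i≥r, start 0; Z[27]=0
i=28: i≥r, start 0; Z[28]=0
i=29: i≥r, start 0; Z[29]=0
i=30: i≥r, start 0; Z[30]=0
i=31: i≥r, start 0; Z[31]=0
i=32: i≥r, start 0; Z[32]=0
i=33: i≥r, start 0; Z[33]=0
i=34: i≥r, start 0; Z[34]=0
i=35: i≥r, start 0; Z[35]=1 scan→box=[35,36)

[36, 0, 0, 0, 5, 0, 0, 0, 1, 0, 0, 0, 1, 0, 1, 0, 0, 0, 0, 1, 0, 0, 4, 0, 0, 0, 0, 0, 0, 0, 0, 0, 0, 0, 0, 1]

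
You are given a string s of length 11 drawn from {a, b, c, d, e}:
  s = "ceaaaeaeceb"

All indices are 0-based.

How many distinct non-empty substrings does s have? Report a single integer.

55

rank→(start, suffix):
  0 → (2, 'aaaeaeceb')
  1 → (3, 'aaeaeceb')
  2 → (4, 'aeaeceb')
  3 → (6, 'aeceb')
  4 → (10, 'b')
  5 → (0, 'ceaaaeaeceb')
  6 → (8, 'ceb')
  7 → (1, 'eaaaeaeceb')
  8 → (5, 'eaeceb')
  9 → (9, 'eb')
  10 → (7, 'eceb')

SA = [2, 3, 4, 6, 10, 0, 8, 1, 5, 9, 7]
i: (SA[i-1],SA[i]) lcp shared
  1: (2,3) 2 'aa'
  2: (3,4) 1 'a'
  3: (4,6) 2 'ae'
  4: (6,10) 0 ''
  5: (10,0) 0 ''
  6: (0,8) 2 'ce'
  7: (8,1) 0 ''
  8: (1,5) 2 'ea'
  9: (5,9) 1 'e'
  10: (9,7) 1 'e'

n(n+1)/2 = 11·12/2 = 66
Σ LCP = 0 + 2 + 1 + 2 + 0 + 0 + 2 + 0 + 2 + 1 + 1 = 11
distinct = 66 − 11 = 55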